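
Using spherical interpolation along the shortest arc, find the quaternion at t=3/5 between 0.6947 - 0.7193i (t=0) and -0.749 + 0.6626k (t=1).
0.8293 - 0.3353i - 0.4471k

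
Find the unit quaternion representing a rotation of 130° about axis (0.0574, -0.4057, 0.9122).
0.4226 + 0.052i - 0.3677j + 0.8267k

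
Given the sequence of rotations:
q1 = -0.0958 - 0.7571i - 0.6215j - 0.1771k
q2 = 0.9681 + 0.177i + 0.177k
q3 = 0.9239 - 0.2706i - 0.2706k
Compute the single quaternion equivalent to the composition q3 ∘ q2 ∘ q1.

q2 · q1 = 0.0726 - 0.6399i - 0.7043j - 0.2984k
q3 · q2 · q1 = -0.1868 - 0.8014i - 0.5583j - 0.1048k
-0.1868 - 0.8014i - 0.5583j - 0.1048k


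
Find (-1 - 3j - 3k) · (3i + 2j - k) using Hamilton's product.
3 + 6i - 11j + 10k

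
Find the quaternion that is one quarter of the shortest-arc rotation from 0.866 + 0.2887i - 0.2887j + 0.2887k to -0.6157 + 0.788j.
0.8409 + 0.2248i - 0.438j + 0.2248k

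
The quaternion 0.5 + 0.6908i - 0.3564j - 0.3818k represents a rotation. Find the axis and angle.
axis = (0.7977, -0.4115, -0.4409), θ = 2π/3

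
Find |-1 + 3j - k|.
√11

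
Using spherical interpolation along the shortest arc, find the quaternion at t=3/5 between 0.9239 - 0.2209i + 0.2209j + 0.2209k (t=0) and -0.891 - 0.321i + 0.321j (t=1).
0.983 + 0.1101i - 0.1101j + 0.0974k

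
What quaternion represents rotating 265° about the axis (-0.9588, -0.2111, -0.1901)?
-0.6756 - 0.7069i - 0.1556j - 0.1402k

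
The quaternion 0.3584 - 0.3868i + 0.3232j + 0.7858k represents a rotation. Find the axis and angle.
axis = (-0.4143, 0.3462, 0.8417), θ = 138°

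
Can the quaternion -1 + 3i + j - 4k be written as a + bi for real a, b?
No. The quaternion -1 + 3i + j - 4k has j-coefficient y = 1 and k-coefficient z = -4, not both zero, so it does not lie in the complex subalgebra spanned by 1 and i.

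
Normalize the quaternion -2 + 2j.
-0.7071 + 0.7071j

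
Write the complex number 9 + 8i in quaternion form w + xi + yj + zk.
9 + 8i + 0j + 0k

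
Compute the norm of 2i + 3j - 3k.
√22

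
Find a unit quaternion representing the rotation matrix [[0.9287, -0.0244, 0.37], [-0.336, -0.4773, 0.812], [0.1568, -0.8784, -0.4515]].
-0.5 + 0.8452i - 0.1066j + 0.1558k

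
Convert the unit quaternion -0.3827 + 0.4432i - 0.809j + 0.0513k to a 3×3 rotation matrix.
[[-0.3142, -0.6778, 0.6647], [-0.7564, 0.6019, 0.2562], [-0.5737, -0.4222, -0.7018]]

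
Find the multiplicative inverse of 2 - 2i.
0.25 + 0.25i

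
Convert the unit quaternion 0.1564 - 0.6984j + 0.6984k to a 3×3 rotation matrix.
[[-0.9511, -0.2185, -0.2185], [0.2185, 0.0245, -0.9755], [0.2185, -0.9755, 0.0245]]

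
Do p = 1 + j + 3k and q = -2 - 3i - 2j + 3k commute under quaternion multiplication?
No: pq = -9 + 6i - 13j ≠ -9 - 12i + 5j - 6k = qp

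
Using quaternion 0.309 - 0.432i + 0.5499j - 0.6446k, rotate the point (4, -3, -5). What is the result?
(-5.997, -0.671, 3.686)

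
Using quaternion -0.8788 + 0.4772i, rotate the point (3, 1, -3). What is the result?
(3, -1.972, -2.472)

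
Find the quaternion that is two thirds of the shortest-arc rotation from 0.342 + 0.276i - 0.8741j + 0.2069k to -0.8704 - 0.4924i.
0.7958 + 0.4837i - 0.3545j + 0.0839k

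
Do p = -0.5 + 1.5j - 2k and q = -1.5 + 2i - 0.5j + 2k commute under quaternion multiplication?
No: pq = 5.5 + i - 6j - k ≠ 5.5 - 3i + 2j + 5k = qp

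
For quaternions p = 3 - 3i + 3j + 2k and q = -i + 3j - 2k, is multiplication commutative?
No: pq = -8 - 15i + j - 12k ≠ -8 + 9i + 17j = qp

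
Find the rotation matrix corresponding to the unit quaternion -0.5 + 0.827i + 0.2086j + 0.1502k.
[[0.8679, 0.4952, 0.0398], [0.1948, -0.413, 0.8897], [0.457, -0.7643, -0.4549]]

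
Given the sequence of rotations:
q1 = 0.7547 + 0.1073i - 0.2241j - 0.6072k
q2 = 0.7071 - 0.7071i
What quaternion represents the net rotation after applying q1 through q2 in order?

q2 · q1 = 0.6095 - 0.4578i - 0.5878j - 0.2709k
0.6095 - 0.4578i - 0.5878j - 0.2709k


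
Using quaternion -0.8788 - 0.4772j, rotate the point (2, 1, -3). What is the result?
(-1.427, 1, -3.311)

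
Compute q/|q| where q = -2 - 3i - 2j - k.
-0.4714 - 0.7071i - 0.4714j - 0.2357k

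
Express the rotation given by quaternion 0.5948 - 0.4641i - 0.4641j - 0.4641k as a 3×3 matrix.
[[0.1384, 0.9829, -0.1213], [-0.1213, 0.1384, 0.9829], [0.9829, -0.1213, 0.1384]]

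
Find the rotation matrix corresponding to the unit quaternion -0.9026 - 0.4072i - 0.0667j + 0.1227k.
[[0.961, 0.2758, 0.0205], [-0.1672, 0.6383, -0.7514], [-0.2203, 0.7187, 0.6595]]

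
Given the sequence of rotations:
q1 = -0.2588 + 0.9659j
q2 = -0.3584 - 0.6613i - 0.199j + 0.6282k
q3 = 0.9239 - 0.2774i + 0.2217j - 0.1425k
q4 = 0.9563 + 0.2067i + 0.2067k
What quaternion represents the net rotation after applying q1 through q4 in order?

q2 · q1 = 0.285 - 0.4356i - 0.2947j - 0.8013k
q3 · q2 · q1 = 0.0936 - 0.7012i - 0.3693j - 0.6026k
q4 · q3 · q2 · q1 = 0.359 - 0.5749i - 0.3735j - 0.6333k
0.359 - 0.5749i - 0.3735j - 0.6333k


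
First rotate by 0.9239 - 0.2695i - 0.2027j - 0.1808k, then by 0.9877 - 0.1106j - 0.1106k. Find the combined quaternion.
0.8701 - 0.2686i - 0.2726j - 0.3106k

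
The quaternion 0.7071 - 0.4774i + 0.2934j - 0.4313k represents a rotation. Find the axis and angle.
axis = (-0.6751, 0.4149, -0.6099), θ = π/2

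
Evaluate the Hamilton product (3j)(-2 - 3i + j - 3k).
-3 - 9i - 6j + 9k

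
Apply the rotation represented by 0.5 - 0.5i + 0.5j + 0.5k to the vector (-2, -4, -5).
(4, -5, 2)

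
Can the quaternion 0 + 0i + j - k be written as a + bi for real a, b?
No. The quaternion j - k has j-coefficient y = 1 and k-coefficient z = -1, not both zero, so it does not lie in the complex subalgebra spanned by 1 and i.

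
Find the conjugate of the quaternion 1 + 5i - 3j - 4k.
1 - 5i + 3j + 4k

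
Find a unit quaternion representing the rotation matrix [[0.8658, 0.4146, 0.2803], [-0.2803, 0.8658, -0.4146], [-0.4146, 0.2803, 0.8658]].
0.9483 + 0.1832i + 0.1832j - 0.1832k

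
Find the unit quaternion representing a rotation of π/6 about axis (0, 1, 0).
0.9659 + 0.2588j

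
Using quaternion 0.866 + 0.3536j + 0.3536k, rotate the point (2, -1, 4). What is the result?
(4.062, 1.475, 1.525)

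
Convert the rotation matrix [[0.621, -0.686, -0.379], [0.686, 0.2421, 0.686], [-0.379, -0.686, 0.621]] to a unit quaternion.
0.7881 - 0.4353i + 0.4353k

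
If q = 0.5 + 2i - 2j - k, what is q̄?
0.5 - 2i + 2j + k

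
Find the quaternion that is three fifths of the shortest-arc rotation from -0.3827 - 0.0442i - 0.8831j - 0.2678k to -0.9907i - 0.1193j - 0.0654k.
-0.2066 - 0.7734i - 0.567j - 0.1941k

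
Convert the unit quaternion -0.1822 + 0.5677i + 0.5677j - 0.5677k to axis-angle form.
axis = (√3/3, √3/3, -√3/3), θ = 201°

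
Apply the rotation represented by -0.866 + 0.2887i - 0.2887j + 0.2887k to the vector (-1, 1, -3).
(-2.333, 0.333, -2.333)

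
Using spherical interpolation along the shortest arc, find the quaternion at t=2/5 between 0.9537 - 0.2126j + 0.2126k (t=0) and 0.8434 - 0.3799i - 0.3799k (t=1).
0.9764 - 0.1651i - 0.1359j - 0.0292k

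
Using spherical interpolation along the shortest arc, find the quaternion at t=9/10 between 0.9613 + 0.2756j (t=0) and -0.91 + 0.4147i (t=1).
0.9261 - 0.3763i + 0.0288j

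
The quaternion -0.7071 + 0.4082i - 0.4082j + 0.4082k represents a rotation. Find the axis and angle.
axis = (√3/3, -√3/3, √3/3), θ = 3π/2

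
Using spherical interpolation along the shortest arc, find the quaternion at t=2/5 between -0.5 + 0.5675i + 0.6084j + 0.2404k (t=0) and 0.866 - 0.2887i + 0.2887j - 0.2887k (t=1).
-0.7484 + 0.5223i + 0.278j + 0.2997k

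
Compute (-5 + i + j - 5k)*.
-5 - i - j + 5k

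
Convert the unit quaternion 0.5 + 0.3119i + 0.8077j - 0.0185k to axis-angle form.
axis = (0.3602, 0.9326, -0.0214), θ = 2π/3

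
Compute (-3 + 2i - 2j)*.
-3 - 2i + 2j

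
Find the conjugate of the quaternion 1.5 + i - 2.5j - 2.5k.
1.5 - i + 2.5j + 2.5k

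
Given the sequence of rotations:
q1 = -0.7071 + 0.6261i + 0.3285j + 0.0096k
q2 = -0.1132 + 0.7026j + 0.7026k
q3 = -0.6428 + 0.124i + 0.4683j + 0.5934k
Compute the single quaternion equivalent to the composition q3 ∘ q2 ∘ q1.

q2 · q1 = -0.1575 - 0.2949i - 0.0941j - 0.9378k
q3 · q2 · q1 = 0.7384 - 0.2133i - 0.072j + 0.6358k
0.7384 - 0.2133i - 0.072j + 0.6358k


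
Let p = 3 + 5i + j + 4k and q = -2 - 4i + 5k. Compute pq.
-6 - 17i - 43j + 11k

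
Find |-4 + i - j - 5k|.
√43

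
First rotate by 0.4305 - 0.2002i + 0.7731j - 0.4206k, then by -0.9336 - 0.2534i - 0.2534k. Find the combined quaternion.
-0.5592 + 0.2737i - 0.7776j + 0.0877k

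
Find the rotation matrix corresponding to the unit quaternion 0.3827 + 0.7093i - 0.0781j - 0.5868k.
[[0.2991, 0.3383, -0.8922], [-0.5599, -0.6949, -0.4512], [-0.7727, 0.6346, -0.0184]]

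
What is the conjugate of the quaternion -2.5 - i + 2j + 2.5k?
-2.5 + i - 2j - 2.5k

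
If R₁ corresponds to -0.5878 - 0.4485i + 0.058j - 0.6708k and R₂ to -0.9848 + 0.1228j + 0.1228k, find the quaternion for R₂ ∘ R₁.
0.6541 + 0.3522i - 0.1844j + 0.6435k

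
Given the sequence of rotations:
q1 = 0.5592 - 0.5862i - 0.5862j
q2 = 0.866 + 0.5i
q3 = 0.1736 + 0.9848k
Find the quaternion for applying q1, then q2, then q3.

q2 · q1 = 0.7774 - 0.228i - 0.5076j - 0.2931k
q3 · q2 · q1 = 0.4236 + 0.4603i - 0.3127j + 0.7147k
0.4236 + 0.4603i - 0.3127j + 0.7147k


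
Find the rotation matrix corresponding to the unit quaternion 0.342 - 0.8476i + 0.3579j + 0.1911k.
[[0.6708, -0.7374, -0.0791], [-0.476, -0.5099, 0.7165], [-0.5688, -0.443, -0.693]]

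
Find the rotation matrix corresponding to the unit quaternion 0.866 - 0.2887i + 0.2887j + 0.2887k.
[[0.6666, -0.6667, 0.3333], [0.3333, 0.6666, 0.6667], [-0.6667, -0.3333, 0.6666]]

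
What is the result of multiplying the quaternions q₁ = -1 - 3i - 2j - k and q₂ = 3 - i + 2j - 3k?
-5 - 16j - 8k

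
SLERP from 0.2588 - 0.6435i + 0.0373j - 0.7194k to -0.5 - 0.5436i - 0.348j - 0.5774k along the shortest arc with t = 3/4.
-0.3251 - 0.6168i - 0.2669j - 0.6653k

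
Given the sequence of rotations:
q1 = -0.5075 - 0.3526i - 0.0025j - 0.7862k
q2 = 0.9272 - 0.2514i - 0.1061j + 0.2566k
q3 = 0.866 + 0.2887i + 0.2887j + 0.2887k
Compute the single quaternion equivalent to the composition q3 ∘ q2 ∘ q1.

q2 · q1 = -0.3577 - 0.1153i - 0.2366j - 0.896k
q3 · q2 · q1 = 0.0505 - 0.3935i - 0.0828j - 0.9142k
0.0505 - 0.3935i - 0.0828j - 0.9142k


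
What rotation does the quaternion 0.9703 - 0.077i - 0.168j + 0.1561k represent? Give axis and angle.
axis = (-0.3183, -0.6945, 0.6453), θ = 28°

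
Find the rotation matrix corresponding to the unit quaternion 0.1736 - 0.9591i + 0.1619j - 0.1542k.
[[0.9, -0.257, 0.352], [-0.3641, -0.8873, 0.2831], [0.2396, -0.3829, -0.8922]]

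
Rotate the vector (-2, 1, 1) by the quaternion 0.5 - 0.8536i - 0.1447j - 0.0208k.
(-1.756, -0.051, -1.707)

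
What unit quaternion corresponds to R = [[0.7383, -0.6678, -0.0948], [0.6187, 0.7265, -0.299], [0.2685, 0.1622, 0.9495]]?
0.9239 + 0.1248i - 0.0983j + 0.3481k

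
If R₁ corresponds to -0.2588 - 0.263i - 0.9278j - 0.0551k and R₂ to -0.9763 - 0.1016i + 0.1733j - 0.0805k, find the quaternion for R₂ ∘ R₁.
0.3823 + 0.1988i + 0.8765j + 0.2145k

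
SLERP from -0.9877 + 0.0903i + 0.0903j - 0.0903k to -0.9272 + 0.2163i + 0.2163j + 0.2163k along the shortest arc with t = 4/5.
-0.9494 + 0.1929i + 0.1929j + 0.156k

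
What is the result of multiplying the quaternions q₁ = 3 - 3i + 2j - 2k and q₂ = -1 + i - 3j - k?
4 - 2i - 16j + 6k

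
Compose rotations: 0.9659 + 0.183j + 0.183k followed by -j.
0.183 - 0.183i - 0.9659j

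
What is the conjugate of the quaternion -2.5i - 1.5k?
2.5i + 1.5k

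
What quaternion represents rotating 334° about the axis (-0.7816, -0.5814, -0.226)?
-0.9744 - 0.1758i - 0.1308j - 0.0508k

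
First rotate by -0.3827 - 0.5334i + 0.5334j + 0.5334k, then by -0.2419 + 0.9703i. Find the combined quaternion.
0.6101 - 0.2423i - 0.6466j + 0.3885k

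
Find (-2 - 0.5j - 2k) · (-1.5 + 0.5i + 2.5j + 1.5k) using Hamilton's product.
7.25 + 3.25i - 5.25j + 0.25k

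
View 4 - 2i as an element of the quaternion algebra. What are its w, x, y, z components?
4 - 2i + 0j + 0k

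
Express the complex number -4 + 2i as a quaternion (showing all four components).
-4 + 2i + 0j + 0k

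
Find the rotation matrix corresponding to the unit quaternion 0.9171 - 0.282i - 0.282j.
[[0.841, 0.159, -0.5172], [0.159, 0.841, 0.5172], [0.5172, -0.5172, 0.6819]]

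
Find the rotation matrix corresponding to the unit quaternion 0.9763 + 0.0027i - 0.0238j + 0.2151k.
[[0.9063, -0.4201, -0.0453], [0.4199, 0.9074, -0.0155], [0.0476, -0.005, 0.9989]]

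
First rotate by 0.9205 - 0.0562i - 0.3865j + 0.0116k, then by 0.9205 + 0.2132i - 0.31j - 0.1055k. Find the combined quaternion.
0.7407 + 0.1001i - 0.6377j - 0.1863k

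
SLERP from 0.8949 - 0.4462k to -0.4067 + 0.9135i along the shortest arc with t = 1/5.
0.89 - 0.2328i - 0.3921k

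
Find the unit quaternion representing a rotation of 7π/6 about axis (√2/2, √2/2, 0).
-0.2588 + 0.683i + 0.683j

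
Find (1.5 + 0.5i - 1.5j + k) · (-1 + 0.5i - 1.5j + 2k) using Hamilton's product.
-6 - 1.25i - 1.25j + 2k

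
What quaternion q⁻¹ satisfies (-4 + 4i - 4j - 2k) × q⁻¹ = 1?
-0.0769 - 0.0769i + 0.0769j + 0.0385k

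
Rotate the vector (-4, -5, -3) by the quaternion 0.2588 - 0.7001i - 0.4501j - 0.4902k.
(-6.237, -1.613, -2.916)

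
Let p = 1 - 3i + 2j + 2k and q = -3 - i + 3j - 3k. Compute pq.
-6 - 4i - 14j - 16k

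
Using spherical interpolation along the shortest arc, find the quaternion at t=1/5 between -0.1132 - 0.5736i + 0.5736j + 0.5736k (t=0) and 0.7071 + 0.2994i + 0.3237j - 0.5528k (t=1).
-0.2777 - 0.5779i + 0.4205j + 0.6419k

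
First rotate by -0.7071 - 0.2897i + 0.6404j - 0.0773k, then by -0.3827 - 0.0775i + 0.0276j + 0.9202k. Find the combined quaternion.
0.3016 - 0.4258i - 0.5372j - 0.6627k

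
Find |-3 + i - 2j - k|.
√15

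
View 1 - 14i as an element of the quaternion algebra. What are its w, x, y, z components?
1 - 14i + 0j + 0k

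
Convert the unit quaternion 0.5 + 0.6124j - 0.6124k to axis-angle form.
axis = (0, √2/2, -√2/2), θ = 2π/3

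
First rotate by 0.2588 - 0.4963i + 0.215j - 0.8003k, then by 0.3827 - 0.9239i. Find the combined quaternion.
-0.3595 - 0.429i - 0.6571j - 0.5049k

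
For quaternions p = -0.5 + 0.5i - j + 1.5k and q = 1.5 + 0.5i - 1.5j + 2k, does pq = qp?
No: pq = -5.5 + 0.75i - j + k ≠ -5.5 + 0.25i - 0.5j + 1.5k = qp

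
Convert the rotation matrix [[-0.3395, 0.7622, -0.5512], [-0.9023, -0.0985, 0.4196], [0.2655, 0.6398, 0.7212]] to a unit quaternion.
0.5664 + 0.0972i - 0.3605j - 0.7347k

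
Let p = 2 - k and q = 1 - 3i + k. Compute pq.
3 - 6i + 3j + k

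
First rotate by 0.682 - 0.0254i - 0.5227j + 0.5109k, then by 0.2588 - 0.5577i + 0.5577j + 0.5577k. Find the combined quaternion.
0.1689 + 0.1895i + 0.5158j + 0.8182k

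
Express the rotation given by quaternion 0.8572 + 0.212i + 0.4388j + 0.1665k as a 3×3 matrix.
[[0.5595, -0.0994, 0.8229], [0.4715, 0.8547, -0.2173], [-0.6817, 0.5096, 0.525]]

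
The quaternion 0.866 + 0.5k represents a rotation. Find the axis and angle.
axis = (0, 0, 1), θ = π/3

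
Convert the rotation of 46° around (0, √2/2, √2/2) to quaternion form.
0.9205 + 0.2763j + 0.2763k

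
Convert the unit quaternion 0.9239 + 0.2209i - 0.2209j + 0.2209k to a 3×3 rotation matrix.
[[0.8048, -0.5058, -0.3106], [0.3106, 0.8048, -0.5058], [0.5058, 0.3106, 0.8048]]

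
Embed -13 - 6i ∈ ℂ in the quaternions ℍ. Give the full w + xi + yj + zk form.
-13 - 6i + 0j + 0k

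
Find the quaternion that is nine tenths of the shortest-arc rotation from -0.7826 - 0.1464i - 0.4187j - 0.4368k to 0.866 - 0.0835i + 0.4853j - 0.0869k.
-0.8712 + 0.0605i - 0.4861j + 0.0328k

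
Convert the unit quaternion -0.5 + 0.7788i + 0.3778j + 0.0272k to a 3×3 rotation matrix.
[[0.7131, 0.6157, -0.3354], [0.5613, -0.2145, 0.7994], [0.4202, -0.7582, -0.4985]]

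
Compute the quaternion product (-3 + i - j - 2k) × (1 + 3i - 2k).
-10 - 6i - 5j + 7k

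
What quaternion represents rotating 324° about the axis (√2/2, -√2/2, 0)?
-0.9511 + 0.2185i - 0.2185j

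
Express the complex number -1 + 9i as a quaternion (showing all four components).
-1 + 9i + 0j + 0k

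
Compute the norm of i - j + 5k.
√27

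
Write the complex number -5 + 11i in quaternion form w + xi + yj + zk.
-5 + 11i + 0j + 0k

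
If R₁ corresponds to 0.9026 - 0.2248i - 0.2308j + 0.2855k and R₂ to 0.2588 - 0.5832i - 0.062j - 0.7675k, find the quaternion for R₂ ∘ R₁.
0.3073 - 0.7794i + 0.2233j - 0.4982k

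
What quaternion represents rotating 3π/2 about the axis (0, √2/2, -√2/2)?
-0.7071 + 0.5j - 0.5k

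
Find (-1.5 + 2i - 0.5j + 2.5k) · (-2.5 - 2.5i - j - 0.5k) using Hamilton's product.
9.5 + 1.5i - 2.5j - 8.75k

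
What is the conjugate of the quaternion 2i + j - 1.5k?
-2i - j + 1.5k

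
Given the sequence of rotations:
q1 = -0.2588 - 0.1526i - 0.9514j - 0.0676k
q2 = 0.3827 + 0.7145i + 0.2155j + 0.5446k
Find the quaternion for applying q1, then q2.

q2 · q1 = 0.2518 + 0.2603i - 0.4547j - 0.8137k
0.2518 + 0.2603i - 0.4547j - 0.8137k


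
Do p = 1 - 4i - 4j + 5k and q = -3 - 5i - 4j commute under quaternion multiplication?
No: pq = -39 + 27i - 17j - 19k ≠ -39 - 13i + 33j - 11k = qp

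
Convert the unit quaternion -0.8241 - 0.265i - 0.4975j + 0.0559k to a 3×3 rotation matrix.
[[0.4987, 0.3558, 0.7904], [0.1715, 0.8533, -0.4924], [-0.8496, 0.3812, 0.3645]]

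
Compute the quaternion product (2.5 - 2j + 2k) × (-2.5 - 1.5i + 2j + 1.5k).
-5.25 - 10.75i + 7j - 4.25k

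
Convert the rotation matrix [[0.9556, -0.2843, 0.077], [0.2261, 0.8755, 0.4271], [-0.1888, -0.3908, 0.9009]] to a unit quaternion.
0.9659 - 0.2117i + 0.0688j + 0.1321k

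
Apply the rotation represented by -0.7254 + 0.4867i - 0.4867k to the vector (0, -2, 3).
(-0.009, 2.013, 2.991)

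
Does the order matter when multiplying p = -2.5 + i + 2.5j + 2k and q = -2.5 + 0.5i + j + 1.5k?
Yes: pq = 0.25 - 2i - 9.25j - 9k ≠ 0.25 - 5.5i - 8.25j - 8.5k = qp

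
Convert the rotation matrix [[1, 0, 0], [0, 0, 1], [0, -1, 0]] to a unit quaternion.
0.7071 - 0.7071i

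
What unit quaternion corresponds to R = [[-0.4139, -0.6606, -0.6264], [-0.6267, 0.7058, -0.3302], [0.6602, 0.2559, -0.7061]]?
-0.3827 - 0.3829i + 0.8405j - 0.0221k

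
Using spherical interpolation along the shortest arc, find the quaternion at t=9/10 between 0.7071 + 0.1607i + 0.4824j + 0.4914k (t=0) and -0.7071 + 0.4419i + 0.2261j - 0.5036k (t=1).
0.7397 - 0.3916i - 0.1534j + 0.5254k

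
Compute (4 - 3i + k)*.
4 + 3i - k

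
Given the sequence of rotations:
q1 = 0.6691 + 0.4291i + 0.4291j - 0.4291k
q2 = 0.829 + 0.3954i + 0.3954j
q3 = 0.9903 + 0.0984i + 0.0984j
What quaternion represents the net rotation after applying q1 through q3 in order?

q2 · q1 = 0.2154 + 0.4506i + 0.79j - 0.3557k
q3 · q2 · q1 = 0.0912 + 0.4324i + 0.8385j - 0.3189k
0.0912 + 0.4324i + 0.8385j - 0.3189k


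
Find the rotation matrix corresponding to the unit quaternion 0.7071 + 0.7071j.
[[0, 0, 1], [0, 1, 0], [-1, 0, 0]]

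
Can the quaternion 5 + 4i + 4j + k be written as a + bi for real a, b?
No. The quaternion 5 + 4i + 4j + k has j-coefficient y = 4 and k-coefficient z = 1, not both zero, so it does not lie in the complex subalgebra spanned by 1 and i.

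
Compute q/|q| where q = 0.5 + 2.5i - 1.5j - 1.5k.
0.1508 + 0.7538i - 0.4523j - 0.4523k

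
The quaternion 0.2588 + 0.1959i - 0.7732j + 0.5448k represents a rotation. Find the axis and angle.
axis = (0.2028, -0.8005, 0.564), θ = 5π/6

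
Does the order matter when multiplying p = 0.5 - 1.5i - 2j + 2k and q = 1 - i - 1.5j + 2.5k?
Yes: pq = -9 - 4i - j + 3.5k ≠ -9 - 4.5j + 3k = qp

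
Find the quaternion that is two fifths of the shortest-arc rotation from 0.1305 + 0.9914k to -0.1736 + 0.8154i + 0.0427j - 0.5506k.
0.1664 - 0.3736i - 0.0196j + 0.9123k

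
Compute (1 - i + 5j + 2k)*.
1 + i - 5j - 2k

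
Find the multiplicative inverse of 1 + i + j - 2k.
0.1429 - 0.1429i - 0.1429j + 0.2857k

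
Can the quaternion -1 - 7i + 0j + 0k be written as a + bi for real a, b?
Yes. The quaternion -1 - 7i has j- and k-coefficients y = z = 0, so it lies in the complex subalgebra spanned by 1 and i.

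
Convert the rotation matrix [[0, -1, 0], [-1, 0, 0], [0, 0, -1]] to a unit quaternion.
-0.7071i + 0.7071j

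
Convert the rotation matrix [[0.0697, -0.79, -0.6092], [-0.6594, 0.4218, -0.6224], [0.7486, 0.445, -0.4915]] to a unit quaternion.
-0.5 - 0.5337i + 0.6789j - 0.0653k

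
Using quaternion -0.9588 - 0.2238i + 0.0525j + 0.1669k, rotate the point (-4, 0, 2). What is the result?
(-4.106, 0.551, 1.685)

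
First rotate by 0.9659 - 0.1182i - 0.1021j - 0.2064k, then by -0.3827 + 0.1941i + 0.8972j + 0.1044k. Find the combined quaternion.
-0.2336 + 0.0582i + 0.9334j + 0.2661k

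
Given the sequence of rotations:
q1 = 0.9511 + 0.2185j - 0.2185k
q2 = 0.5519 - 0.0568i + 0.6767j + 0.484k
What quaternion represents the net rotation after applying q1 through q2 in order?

q2 · q1 = 0.4828 - 0.3076i + 0.7518j + 0.3273k
0.4828 - 0.3076i + 0.7518j + 0.3273k


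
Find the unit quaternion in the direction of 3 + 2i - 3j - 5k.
0.4376 + 0.2917i - 0.4376j - 0.7293k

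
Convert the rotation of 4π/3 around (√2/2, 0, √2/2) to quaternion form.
-0.5 + 0.6124i + 0.6124k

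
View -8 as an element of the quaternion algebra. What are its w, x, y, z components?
-8 + 0i + 0j + 0k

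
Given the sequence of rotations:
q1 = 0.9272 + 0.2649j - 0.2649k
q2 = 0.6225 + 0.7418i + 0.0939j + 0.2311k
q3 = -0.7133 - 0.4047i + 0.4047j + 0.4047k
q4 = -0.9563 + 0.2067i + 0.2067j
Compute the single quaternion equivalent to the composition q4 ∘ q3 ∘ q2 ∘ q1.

q2 · q1 = 0.6135 + 0.6017i + 0.4485j + 0.2459k
q3 · q2 · q1 = -0.4751 - 0.7595i + 0.2714j - 0.3521k
q4 · q3 · q2 · q1 = 0.5552 + 0.5553i - 0.285j + 0.5498k
0.5552 + 0.5553i - 0.285j + 0.5498k


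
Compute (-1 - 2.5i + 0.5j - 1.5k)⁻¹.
-0.1026 + 0.2564i - 0.0513j + 0.1538k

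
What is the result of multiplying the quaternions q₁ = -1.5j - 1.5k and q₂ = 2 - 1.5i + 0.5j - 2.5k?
-3 + 4.5i - 0.75j - 5.25k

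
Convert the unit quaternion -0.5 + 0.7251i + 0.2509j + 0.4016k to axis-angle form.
axis = (0.8373, 0.2897, 0.4637), θ = 4π/3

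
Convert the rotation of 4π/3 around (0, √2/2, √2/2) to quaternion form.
-0.5 + 0.6124j + 0.6124k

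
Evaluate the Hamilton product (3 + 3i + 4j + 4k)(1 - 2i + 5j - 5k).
9 - 43i + 26j + 12k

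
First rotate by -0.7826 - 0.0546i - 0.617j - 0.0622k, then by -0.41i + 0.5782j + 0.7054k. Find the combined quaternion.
0.3782 + 0.7201i - 0.5165j - 0.2675k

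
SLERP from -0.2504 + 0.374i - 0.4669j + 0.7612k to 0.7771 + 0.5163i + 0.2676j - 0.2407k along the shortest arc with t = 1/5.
-0.4254 + 0.197i - 0.4844j + 0.7386k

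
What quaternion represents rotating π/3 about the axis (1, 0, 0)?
0.866 + 0.5i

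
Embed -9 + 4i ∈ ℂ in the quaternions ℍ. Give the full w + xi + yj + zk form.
-9 + 4i + 0j + 0k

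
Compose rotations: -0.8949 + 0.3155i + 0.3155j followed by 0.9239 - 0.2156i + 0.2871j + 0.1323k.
-0.8494 + 0.4427i + 0.0763j - 0.277k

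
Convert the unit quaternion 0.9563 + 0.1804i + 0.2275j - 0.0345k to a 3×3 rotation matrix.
[[0.8941, 0.1481, 0.4227], [0.0161, 0.9325, -0.3607], [-0.4476, 0.3293, 0.8314]]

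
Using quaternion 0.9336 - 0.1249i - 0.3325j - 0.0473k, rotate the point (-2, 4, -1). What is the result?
(-0.254, 3.603, -2.82)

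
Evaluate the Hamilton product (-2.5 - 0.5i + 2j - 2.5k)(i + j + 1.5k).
2.25 + 3i - 4.25j - 6.25k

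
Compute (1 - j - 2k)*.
1 + j + 2k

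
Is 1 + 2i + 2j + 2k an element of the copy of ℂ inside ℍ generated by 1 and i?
No. The quaternion 1 + 2i + 2j + 2k has j-coefficient y = 2 and k-coefficient z = 2, not both zero, so it does not lie in the complex subalgebra spanned by 1 and i.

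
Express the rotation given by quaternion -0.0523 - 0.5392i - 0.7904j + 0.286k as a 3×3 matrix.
[[-0.4131, 0.8823, -0.2257], [0.8225, 0.2549, -0.5085], [-0.3911, -0.3957, -0.8309]]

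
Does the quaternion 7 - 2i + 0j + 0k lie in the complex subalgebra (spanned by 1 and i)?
Yes. The quaternion 7 - 2i has j- and k-coefficients y = z = 0, so it lies in the complex subalgebra spanned by 1 and i.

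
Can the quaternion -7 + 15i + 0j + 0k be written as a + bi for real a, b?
Yes. The quaternion -7 + 15i has j- and k-coefficients y = z = 0, so it lies in the complex subalgebra spanned by 1 and i.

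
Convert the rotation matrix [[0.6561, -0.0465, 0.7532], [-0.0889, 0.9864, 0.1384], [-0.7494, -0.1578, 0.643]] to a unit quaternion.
0.9063 - 0.0817i + 0.4145j - 0.0117k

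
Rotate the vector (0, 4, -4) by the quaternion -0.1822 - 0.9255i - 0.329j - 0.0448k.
(1.559, -1.637, 5.185)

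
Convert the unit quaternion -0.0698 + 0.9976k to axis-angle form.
axis = (0, 0, 1), θ = 188°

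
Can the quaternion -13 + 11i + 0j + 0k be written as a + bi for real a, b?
Yes. The quaternion -13 + 11i has j- and k-coefficients y = z = 0, so it lies in the complex subalgebra spanned by 1 and i.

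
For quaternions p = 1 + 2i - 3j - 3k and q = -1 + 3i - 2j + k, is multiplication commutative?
No: pq = -10 - 8i - 10j + 9k ≠ -10 + 10i + 12j - k = qp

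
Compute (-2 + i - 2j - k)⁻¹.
-0.2 - 0.1i + 0.2j + 0.1k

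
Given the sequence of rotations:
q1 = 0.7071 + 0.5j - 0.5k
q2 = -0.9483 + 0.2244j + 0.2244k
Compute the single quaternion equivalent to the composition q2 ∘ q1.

q2 · q1 = -0.6705 - 0.2244i - 0.3155j + 0.6328k
-0.6705 - 0.2244i - 0.3155j + 0.6328k


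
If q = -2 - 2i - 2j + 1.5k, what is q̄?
-2 + 2i + 2j - 1.5k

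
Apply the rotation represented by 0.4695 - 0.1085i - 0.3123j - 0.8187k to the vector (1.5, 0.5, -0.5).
(-0.327, -1.54, 0.52)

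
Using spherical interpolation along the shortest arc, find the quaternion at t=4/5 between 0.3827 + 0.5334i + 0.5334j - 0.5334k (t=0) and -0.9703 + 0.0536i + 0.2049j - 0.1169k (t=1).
0.9933 + 0.1005i - 0.0376j - 0.0427k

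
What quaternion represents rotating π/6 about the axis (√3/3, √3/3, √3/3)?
0.9659 + 0.1494i + 0.1494j + 0.1494k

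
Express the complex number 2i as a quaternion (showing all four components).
0 + 2i + 0j + 0k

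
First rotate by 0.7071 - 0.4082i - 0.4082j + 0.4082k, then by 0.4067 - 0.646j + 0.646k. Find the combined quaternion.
-0.2398 - 0.166i - 0.8865j + 0.3591k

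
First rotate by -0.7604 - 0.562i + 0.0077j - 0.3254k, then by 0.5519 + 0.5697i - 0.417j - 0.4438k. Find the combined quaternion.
-0.2407 - 0.6043i + 0.7561j - 0.0721k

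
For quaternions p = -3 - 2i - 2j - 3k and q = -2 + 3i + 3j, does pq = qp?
No: pq = 18 + 4i - 14j + 6k ≠ 18 - 14i + 4j + 6k = qp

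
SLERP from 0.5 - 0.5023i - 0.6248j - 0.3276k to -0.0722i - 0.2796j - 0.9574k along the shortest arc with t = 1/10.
0.4661 - 0.4768i - 0.6158j - 0.4197k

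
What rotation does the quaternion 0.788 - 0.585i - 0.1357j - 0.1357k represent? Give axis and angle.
axis = (-0.9502, -0.2204, -0.2204), θ = 76°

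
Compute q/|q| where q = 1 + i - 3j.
0.3015 + 0.3015i - 0.9045j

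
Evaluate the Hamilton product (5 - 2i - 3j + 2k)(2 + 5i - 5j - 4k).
13 + 43i - 29j + 9k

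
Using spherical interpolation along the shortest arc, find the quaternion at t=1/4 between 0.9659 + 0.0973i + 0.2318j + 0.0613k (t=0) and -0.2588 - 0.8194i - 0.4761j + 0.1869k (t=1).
0.88 + 0.333i + 0.3387j - 0.0068k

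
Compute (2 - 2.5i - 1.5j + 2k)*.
2 + 2.5i + 1.5j - 2k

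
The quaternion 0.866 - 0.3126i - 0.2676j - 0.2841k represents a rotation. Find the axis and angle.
axis = (-0.6251, -0.5352, -0.5682), θ = π/3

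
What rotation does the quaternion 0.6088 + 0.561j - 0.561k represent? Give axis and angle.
axis = (0, √2/2, -√2/2), θ = 105°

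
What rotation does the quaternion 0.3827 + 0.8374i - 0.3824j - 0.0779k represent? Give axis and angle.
axis = (0.9064, -0.4139, -0.0843), θ = 3π/4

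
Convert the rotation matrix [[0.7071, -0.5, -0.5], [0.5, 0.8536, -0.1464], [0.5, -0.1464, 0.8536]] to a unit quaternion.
0.9239 - 0.2706j + 0.2706k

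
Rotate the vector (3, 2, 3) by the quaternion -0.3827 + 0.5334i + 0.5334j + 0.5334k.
(2.023, 3.138, 2.839)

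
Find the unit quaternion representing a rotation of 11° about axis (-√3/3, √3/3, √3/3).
0.9954 - 0.0553i + 0.0553j + 0.0553k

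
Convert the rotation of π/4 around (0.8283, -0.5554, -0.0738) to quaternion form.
0.9239 + 0.317i - 0.2125j - 0.0282k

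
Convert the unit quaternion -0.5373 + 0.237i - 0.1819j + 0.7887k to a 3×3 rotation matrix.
[[-0.3103, 0.7613, 0.5693], [-0.9338, -0.3564, -0.0322], [0.1784, -0.5416, 0.8215]]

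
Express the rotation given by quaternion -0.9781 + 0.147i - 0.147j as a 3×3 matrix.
[[0.9568, -0.0432, 0.2876], [-0.0432, 0.9568, 0.2876], [-0.2876, -0.2876, 0.9136]]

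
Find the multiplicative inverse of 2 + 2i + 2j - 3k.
0.0952 - 0.0952i - 0.0952j + 0.1429k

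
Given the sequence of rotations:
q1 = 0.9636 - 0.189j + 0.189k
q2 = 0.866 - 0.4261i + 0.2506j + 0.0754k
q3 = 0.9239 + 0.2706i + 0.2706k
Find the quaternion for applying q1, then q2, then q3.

q2 · q1 = 0.8676 - 0.349i + 0.1583j + 0.3169k
q3 · q2 · q1 = 0.8103 - 0.1305i - 0.0339j + 0.5704k
0.8103 - 0.1305i - 0.0339j + 0.5704k


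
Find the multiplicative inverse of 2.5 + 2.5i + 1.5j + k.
0.1587 - 0.1587i - 0.0952j - 0.0635k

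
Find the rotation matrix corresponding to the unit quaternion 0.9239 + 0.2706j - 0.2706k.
[[0.7071, 0.5, 0.5], [-0.5, 0.8536, -0.1464], [-0.5, -0.1464, 0.8536]]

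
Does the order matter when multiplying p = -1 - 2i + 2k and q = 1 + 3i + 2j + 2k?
Yes: pq = 1 - 9i + 8j - 4k ≠ 1 - i - 12j + 4k = qp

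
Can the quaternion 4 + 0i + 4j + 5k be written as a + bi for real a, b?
No. The quaternion 4 + 4j + 5k has j-coefficient y = 4 and k-coefficient z = 5, not both zero, so it does not lie in the complex subalgebra spanned by 1 and i.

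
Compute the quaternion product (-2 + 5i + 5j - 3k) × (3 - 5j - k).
16 - 5i + 30j - 32k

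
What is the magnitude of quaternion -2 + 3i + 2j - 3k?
√26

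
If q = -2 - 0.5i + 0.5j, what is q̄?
-2 + 0.5i - 0.5j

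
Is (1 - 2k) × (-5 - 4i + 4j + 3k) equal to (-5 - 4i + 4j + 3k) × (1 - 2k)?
No: pq = 1 + 4i + 12j + 13k ≠ 1 - 12i - 4j + 13k = qp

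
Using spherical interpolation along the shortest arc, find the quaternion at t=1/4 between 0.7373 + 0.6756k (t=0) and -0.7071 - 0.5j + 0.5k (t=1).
0.891 + 0.1728j + 0.4198k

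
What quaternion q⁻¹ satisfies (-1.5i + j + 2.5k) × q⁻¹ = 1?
0.1579i - 0.1053j - 0.2632k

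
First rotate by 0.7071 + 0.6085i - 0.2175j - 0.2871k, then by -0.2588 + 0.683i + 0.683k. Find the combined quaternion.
-0.4025 + 0.474i + 0.668j + 0.4087k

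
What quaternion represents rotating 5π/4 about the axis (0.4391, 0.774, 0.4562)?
-0.3827 + 0.4057i + 0.7151j + 0.4215k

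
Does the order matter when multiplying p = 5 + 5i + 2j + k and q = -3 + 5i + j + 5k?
Yes: pq = -47 + 19i - 21j + 17k ≠ -47 + i + 19j + 27k = qp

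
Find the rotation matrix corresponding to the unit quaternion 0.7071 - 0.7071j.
[[0, 0, -1], [0, 1, 0], [1, 0, 0]]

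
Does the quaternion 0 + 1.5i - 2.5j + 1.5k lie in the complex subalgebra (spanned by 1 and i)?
No. The quaternion 1.5i - 2.5j + 1.5k has j-coefficient y = -2.5 and k-coefficient z = 1.5, not both zero, so it does not lie in the complex subalgebra spanned by 1 and i.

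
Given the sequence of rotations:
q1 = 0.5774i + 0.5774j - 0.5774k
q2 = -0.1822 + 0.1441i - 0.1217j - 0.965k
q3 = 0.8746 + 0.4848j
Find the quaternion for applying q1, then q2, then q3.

q2 · q1 = -0.5701 + 0.5223i - 0.5792j + 0.2587k
q3 · q2 · q1 = -0.2178 + 0.5822i - 0.783j - 0.027k
-0.2178 + 0.5822i - 0.783j - 0.027k


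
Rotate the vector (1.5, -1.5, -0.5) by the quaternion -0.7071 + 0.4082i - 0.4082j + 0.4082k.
(-0.321, -1.988, 0.833)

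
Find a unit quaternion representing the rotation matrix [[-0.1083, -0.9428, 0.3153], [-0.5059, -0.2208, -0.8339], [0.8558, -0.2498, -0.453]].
0.2334 + 0.6256i - 0.5789j + 0.468k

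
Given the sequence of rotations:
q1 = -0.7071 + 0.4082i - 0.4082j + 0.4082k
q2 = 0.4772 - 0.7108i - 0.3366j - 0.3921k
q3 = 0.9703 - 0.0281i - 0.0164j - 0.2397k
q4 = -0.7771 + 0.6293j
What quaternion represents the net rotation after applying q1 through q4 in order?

q2 · q1 = -0.0246 + 0.3999i + 0.1733j + 0.8996k
q3 · q2 · q1 = 0.2058 + 0.4155i + 0.098j + 0.8805k
q4 · q3 · q2 · q1 = -0.2216 + 0.2312i + 0.0534j - 0.9457k
-0.2216 + 0.2312i + 0.0534j - 0.9457k


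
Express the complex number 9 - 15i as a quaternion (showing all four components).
9 - 15i + 0j + 0k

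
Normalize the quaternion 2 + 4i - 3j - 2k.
0.3482 + 0.6963i - 0.5222j - 0.3482k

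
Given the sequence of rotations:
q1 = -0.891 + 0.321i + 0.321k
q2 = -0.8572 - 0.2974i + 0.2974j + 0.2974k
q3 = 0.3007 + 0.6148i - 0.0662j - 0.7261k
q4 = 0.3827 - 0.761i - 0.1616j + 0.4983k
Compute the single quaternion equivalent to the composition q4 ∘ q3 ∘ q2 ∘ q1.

q2 · q1 = 0.7638 + 0.0853i - 0.0741j - 0.6356k
q3 · q2 · q1 = -0.2892 + 0.4835i + 0.256j - 0.7856k
q4 · q3 · q2 · q1 = 0.6901 + 0.4045i - 0.2122j - 0.5614k
0.6901 + 0.4045i - 0.2122j - 0.5614k


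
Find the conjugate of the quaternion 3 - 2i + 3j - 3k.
3 + 2i - 3j + 3k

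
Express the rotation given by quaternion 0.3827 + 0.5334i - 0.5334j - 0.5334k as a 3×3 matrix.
[[-0.1381, -0.1608, -0.9773], [-0.9773, -0.1381, 0.1608], [-0.1608, 0.9773, -0.1381]]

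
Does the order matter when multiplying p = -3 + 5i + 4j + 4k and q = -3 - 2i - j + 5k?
Yes: pq = 3 + 15i - 42j - 24k ≠ 3 - 33i + 24j - 30k = qp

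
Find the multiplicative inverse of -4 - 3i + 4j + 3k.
-0.08 + 0.06i - 0.08j - 0.06k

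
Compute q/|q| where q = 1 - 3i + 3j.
0.2294 - 0.6882i + 0.6882j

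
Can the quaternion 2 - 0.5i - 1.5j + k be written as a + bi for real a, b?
No. The quaternion 2 - 0.5i - 1.5j + k has j-coefficient y = -1.5 and k-coefficient z = 1, not both zero, so it does not lie in the complex subalgebra spanned by 1 and i.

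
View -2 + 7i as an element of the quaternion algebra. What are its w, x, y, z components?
-2 + 7i + 0j + 0k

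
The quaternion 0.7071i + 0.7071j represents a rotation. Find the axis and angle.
axis = (√2/2, √2/2, 0), θ = π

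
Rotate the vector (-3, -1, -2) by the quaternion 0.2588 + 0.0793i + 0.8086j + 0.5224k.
(1.7, -3.245, 0.762)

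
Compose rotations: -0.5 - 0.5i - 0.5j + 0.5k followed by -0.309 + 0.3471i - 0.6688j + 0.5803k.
-0.2965 - 0.0633i + 0.0252j - 0.9526k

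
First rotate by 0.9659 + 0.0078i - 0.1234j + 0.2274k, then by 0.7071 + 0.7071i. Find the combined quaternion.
0.6775 + 0.6885i - 0.2481j + 0.0735k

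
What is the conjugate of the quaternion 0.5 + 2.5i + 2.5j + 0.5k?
0.5 - 2.5i - 2.5j - 0.5k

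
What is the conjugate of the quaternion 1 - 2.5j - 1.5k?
1 + 2.5j + 1.5k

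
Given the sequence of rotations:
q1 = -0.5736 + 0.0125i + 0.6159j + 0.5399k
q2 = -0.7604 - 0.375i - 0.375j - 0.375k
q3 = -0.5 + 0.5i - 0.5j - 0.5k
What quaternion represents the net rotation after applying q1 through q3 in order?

q2 · q1 = 0.8743 + 0.2341i - 0.0555j - 0.4217k
q3 · q2 · q1 = -0.7928 + 0.5032i - 0.3156j - 0.137k
-0.7928 + 0.5032i - 0.3156j - 0.137k


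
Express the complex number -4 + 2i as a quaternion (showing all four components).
-4 + 2i + 0j + 0k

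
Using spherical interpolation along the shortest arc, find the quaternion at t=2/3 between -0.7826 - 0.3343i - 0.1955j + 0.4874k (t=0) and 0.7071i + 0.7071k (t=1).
-0.3687 + 0.4312i - 0.0921j + 0.8183k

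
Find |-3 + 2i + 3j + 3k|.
√31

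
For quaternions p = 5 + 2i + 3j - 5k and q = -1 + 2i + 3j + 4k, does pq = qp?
No: pq = 2 + 35i - 6j + 25k ≠ 2 - 19i + 30j + 25k = qp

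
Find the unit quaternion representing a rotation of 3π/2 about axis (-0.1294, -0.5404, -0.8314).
-0.7071 - 0.0915i - 0.3821j - 0.5879k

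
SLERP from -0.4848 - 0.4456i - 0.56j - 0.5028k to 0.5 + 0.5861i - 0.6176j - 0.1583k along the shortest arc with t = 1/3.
-0.6473 - 0.6555i - 0.1755j - 0.3473k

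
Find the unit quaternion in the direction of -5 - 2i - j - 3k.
-0.8006 - 0.3203i - 0.1601j - 0.4804k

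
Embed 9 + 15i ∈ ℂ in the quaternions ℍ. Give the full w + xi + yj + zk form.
9 + 15i + 0j + 0k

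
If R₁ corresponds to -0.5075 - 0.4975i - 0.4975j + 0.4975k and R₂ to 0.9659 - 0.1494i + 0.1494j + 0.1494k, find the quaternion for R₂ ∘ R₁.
-0.5645 - 0.2561i - 0.5564j + 0.5534k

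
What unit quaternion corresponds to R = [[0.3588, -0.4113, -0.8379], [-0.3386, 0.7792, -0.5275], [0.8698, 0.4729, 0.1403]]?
0.7547 + 0.3314i - 0.5657j + 0.0241k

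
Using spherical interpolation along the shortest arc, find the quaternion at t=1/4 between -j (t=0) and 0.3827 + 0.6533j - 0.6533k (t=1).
-0.1077 - 0.977j + 0.1839k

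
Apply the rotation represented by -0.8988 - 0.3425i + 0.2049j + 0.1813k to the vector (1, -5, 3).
(-1.555, -5.589, -1.161)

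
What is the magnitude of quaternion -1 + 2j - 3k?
√14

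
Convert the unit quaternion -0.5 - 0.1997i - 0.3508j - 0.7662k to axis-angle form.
axis = (-0.2306, -0.4051, -0.8847), θ = 4π/3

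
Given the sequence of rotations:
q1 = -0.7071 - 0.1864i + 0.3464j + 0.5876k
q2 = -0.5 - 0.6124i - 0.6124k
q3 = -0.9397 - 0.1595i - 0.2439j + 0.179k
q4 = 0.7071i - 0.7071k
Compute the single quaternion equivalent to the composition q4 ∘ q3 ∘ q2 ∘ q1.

q2 · q1 = 0.5992 + 0.7384i + 0.3008j - 0.0729k
q3 · q2 · q1 = -0.3589 - 0.8255i - 0.3083j + 0.3079k
q4 · q3 · q2 · q1 = 0.8014 - 0.4718i + 0.366j + 0.0358k
0.8014 - 0.4718i + 0.366j + 0.0358k


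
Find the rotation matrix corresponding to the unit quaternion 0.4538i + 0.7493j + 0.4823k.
[[-0.5881, 0.6801, 0.4377], [0.6801, 0.1229, 0.7228], [0.4377, 0.7228, -0.5348]]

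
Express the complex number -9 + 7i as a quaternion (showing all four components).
-9 + 7i + 0j + 0k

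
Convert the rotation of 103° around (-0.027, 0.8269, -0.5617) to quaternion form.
0.6225 - 0.0211i + 0.6471j - 0.4396k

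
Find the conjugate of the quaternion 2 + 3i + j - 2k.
2 - 3i - j + 2k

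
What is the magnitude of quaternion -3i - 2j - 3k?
√22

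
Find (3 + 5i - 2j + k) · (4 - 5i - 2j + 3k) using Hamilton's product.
30 + i - 34j - 7k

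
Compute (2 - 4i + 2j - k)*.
2 + 4i - 2j + k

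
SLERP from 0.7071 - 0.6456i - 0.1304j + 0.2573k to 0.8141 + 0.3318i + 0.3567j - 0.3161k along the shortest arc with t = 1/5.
0.8581 - 0.4918i - 0.0207j + 0.1461k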